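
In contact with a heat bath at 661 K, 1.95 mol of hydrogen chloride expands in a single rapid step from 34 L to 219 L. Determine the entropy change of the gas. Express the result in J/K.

ΔS_gas = 30.2 J/K

Entropy is a state function, so ΔS_gas depends only on the end states.
For an isothermal ideal gas ΔS_gas = nR ln(V₂/V₁) = 1.95 × 8.314 × ln(219/34) = 30.2 J/K.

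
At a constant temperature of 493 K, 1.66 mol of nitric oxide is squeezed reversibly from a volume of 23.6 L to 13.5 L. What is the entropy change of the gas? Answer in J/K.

For an isothermal ideal gas ΔS_gas = nR ln(V₂/V₁) = 1.66 × 8.314 × ln(13.5/23.6) = -7.71 J/K.

ΔS_gas = -7.71 J/K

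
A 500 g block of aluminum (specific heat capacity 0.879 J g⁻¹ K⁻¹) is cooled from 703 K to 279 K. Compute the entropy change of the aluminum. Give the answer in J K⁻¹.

ΔS = ∫dQ_rev/T = m c ln(T₂/T₁) = 500 × 0.879 × ln(279/703) = -406 J/K.

ΔS = -406 J/K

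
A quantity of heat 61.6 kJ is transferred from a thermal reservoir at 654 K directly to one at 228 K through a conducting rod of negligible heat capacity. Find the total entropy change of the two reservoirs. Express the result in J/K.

ΔS_total = 176 J/K

ΔS_hot = −Q/T_H = −61600/654 = -94.19 J/K and ΔS_cold = +Q/T_C = 61600/228 = 270.2 J/K.
ΔS_total = -94.19 + 270.2 = 176 J/K, positive as the second law requires.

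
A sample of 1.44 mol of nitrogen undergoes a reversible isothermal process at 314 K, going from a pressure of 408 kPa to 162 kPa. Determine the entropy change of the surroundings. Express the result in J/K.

For an isothermal ideal gas ΔS_gas = nR ln(P₁/P₂) = 1.44 × 8.314 × ln(408/162) = 11.1 J/K.
The process is reversible, so ΔS_surr = −ΔS_gas = -11.1 J/K and ΔS_universe = 0.

ΔS_surr = -11.1 J/K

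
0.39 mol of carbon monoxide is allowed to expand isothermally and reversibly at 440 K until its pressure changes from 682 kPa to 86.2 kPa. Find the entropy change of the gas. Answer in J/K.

ΔS_gas = 6.71 J/K

For an isothermal ideal gas ΔS_gas = nR ln(P₁/P₂) = 0.39 × 8.314 × ln(682/86.2) = 6.71 J/K.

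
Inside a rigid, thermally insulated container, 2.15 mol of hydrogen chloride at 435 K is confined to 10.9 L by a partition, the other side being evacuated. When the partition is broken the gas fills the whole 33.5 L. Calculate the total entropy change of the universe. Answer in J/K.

ΔS_universe = 20.1 J/K

For an ideal gas in free expansion Q = 0 and W = 0, so T is unchanged.
Entropy is a state function; using a reversible isothermal path, ΔS_gas = nR ln(V₂/V₁) = 2.15 × 8.314 × ln(33.5/10.9) = 20.1 J/K.
The insulated surroundings exchange no heat, so ΔS_surr = 0 and ΔS_universe = ΔS_gas.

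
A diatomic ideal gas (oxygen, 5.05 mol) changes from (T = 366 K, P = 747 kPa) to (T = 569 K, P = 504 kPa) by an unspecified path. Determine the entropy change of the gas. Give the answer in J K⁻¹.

ΔS = nC_p ln(T₂/T₁) − nR ln(P₂/P₁), with C_p = 7R/2 = 29.1 J mol⁻¹ K⁻¹ for a diatomic ideal gas.
ΔS = 5.05 × [29.1 × ln(569/366) − 8.314 × ln(504/747)] = 81.4 J/K.

ΔS = 81.4 J/K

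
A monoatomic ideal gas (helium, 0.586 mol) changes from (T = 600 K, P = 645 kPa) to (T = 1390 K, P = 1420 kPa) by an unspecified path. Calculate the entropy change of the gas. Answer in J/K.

ΔS = 6.39 J/K

ΔS = nC_p ln(T₂/T₁) − nR ln(P₂/P₁), with C_p = 5R/2 = 20.79 J mol⁻¹ K⁻¹ for a monoatomic ideal gas.
ΔS = 0.586 × [20.79 × ln(1390/600) − 8.314 × ln(1420/645)] = 6.39 J/K.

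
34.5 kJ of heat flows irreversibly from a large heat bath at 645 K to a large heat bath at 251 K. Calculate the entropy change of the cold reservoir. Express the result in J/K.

ΔS_cold = 137 J/K

The cold reservoir gains heat Q, so ΔS_cold = +Q/T_C = 34500/251 = 137 J/K.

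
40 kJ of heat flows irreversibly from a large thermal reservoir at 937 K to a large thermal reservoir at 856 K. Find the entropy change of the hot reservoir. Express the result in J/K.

The hot reservoir loses heat Q, so ΔS_hot = −Q/T_H = −40000/937 = -42.7 J/K.

ΔS_hot = -42.7 J/K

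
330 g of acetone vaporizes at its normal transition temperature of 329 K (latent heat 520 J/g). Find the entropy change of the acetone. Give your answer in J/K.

ΔS = 522 J/K

Heat absorbed by the substance: Q = mL = 330 × 520 = 171600 J.
At constant T, ΔS = Q_rev/T = 171600 / 329 = 522 J/K.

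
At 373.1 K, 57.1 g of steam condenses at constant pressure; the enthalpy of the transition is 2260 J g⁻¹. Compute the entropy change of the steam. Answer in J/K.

Heat released by the substance: Q = −mL = −57.1 × 2260 = −129046 J.
At constant T, ΔS = Q_rev/T = −129046 / 373.1 = -346 J/K.

ΔS = -346 J/K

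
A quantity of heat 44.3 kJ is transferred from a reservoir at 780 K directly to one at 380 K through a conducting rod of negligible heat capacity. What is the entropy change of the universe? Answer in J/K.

ΔS_total = 59.8 J/K

ΔS_hot = −Q/T_H = −44300/780 = -56.79 J/K and ΔS_cold = +Q/T_C = 44300/380 = 116.6 J/K.
ΔS_total = -56.79 + 116.6 = 59.8 J/K, positive as the second law requires.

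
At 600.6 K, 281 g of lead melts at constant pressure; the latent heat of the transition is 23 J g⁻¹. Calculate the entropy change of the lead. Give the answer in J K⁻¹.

ΔS = 10.8 J/K

Heat absorbed by the substance: Q = mL = 281 × 23 = 6463 J.
At constant T, ΔS = Q_rev/T = 6463 / 600.6 = 10.8 J/K.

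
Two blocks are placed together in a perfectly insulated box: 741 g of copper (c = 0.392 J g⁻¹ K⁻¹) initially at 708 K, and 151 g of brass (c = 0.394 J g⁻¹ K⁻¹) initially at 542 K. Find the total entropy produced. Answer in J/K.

ΔS_total = 1.66 J/K

Energy balance: T_f = (m₁c₁T₁ + m₂c₂T₂)/(m₁c₁ + m₂c₂) = 679.78 K.
ΔS₁ = m₁c₁ ln(T_f/T₁) = 290.472 × ln(679.78/708) = -11.815 J/K.
ΔS₂ = m₂c₂ ln(T_f/T₂) = 59.494 × ln(679.78/542) = 13.476 J/K.
ΔS_total = -11.815 + 13.476 = 1.66 J/K.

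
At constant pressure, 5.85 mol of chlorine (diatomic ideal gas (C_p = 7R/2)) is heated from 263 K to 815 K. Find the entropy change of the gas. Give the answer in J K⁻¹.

At constant pressure, ΔS = nC_p ln(T₂/T₁) with C_p = 7R/2 = 29.1 J mol⁻¹ K⁻¹.
ΔS = 5.85 × 29.1 × ln(815/263) = 193 J/K.

ΔS = 193 J/K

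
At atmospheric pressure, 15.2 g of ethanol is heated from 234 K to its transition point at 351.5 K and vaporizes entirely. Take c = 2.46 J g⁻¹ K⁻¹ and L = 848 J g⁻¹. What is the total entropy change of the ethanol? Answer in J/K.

ΔS = 51.9 J/K

Warming step: ΔS₁ = m c ln(T_tr/T_i) = 15.2 × 2.46 × ln(351.5/234) = 15.21 J/K.
Phase change: ΔS₂ = +mL/T_tr = 15.2 × 848 / 351.5 = 36.67 J/K.
ΔS_total = (15.21) + (36.67) = 51.9 J/K.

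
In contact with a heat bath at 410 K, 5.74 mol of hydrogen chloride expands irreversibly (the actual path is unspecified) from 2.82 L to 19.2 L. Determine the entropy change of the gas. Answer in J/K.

ΔS_gas = 91.5 J/K

Entropy is a state function, so ΔS_gas depends only on the end states.
For an isothermal ideal gas ΔS_gas = nR ln(V₂/V₁) = 5.74 × 8.314 × ln(19.2/2.82) = 91.5 J/K.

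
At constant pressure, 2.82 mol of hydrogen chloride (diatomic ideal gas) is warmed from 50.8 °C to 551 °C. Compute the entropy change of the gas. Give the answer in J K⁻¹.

ΔS = 76.6 J/K

In kelvin: T₁ = 323.95 K, T₂ = 824.15 K. At constant pressure, ΔS = nC_p ln(T₂/T₁) with C_p = 7R/2 = 29.1 J mol⁻¹ K⁻¹.
ΔS = 2.82 × 29.1 × ln(824.15/323.95) = 76.6 J/K.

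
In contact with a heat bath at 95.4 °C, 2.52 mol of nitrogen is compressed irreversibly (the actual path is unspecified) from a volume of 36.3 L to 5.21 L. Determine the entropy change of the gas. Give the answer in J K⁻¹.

Entropy is a state function, so ΔS_gas depends only on the end states.
For an isothermal ideal gas ΔS_gas = nR ln(V₂/V₁) = 2.52 × 8.314 × ln(5.21/36.3) = -40.7 J/K.

ΔS_gas = -40.7 J/K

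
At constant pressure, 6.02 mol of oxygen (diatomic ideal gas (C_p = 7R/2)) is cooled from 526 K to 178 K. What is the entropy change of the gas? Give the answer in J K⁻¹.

ΔS = -190 J/K

At constant pressure, ΔS = nC_p ln(T₂/T₁) with C_p = 7R/2 = 29.1 J mol⁻¹ K⁻¹.
ΔS = 6.02 × 29.1 × ln(178/526) = -190 J/K.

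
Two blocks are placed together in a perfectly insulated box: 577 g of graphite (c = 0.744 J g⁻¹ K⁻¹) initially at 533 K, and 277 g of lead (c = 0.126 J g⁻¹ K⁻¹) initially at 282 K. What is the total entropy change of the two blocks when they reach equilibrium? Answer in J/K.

ΔS_total = 5.49 J/K

Energy balance: T_f = (m₁c₁T₁ + m₂c₂T₂)/(m₁c₁ + m₂c₂) = 514.13 K.
ΔS₁ = m₁c₁ ln(T_f/T₁) = 429.288 × ln(514.13/533) = -15.4758 J/K.
ΔS₂ = m₂c₂ ln(T_f/T₂) = 34.902 × ln(514.13/282) = 20.9609 J/K.
ΔS_total = -15.4758 + 20.9609 = 5.49 J/K.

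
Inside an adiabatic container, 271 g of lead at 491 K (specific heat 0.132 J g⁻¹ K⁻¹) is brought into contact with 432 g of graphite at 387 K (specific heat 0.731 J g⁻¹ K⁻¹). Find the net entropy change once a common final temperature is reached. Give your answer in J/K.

Energy balance: T_f = (m₁c₁T₁ + m₂c₂T₂)/(m₁c₁ + m₂c₂) = 397.58 K.
ΔS₁ = m₁c₁ ln(T_f/T₁) = 35.772 × ln(397.58/491) = -7.549 J/K.
ΔS₂ = m₂c₂ ln(T_f/T₂) = 315.792 × ln(397.58/387) = 8.519 J/K.
ΔS_total = -7.549 + 8.519 = 0.97 J/K.

ΔS_total = 0.97 J/K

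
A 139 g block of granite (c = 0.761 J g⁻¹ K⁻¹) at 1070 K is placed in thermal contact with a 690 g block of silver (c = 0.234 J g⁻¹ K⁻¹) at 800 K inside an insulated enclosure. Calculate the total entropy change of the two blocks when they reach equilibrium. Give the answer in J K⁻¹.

Energy balance: T_f = (m₁c₁T₁ + m₂c₂T₂)/(m₁c₁ + m₂c₂) = 906.87 K.
ΔS₁ = m₁c₁ ln(T_f/T₁) = 105.779 × ln(906.87/1070) = -17.5 J/K.
ΔS₂ = m₂c₂ ln(T_f/T₂) = 161.46 × ln(906.87/800) = 20.25 J/K.
ΔS_total = -17.5 + 20.25 = 2.75 J/K.

ΔS_total = 2.75 J/K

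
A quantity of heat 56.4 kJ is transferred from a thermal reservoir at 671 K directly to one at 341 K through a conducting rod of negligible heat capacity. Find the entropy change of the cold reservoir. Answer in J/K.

ΔS_cold = 165 J/K

The cold reservoir gains heat Q, so ΔS_cold = +Q/T_C = 56400/341 = 165 J/K.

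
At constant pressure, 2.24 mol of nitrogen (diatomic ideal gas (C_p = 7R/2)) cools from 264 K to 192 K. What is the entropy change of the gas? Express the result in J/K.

At constant pressure, ΔS = nC_p ln(T₂/T₁) with C_p = 7R/2 = 29.1 J mol⁻¹ K⁻¹.
ΔS = 2.24 × 29.1 × ln(192/264) = -20.8 J/K.

ΔS = -20.8 J/K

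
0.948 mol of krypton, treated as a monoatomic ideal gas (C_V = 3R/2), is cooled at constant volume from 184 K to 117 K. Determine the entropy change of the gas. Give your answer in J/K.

At constant volume, ΔS = nC_V ln(T₂/T₁) with C_V = 3R/2 = 12.47 J mol⁻¹ K⁻¹.
ΔS = 0.948 × 12.47 × ln(117/184) = -5.35 J/K.

ΔS = -5.35 J/K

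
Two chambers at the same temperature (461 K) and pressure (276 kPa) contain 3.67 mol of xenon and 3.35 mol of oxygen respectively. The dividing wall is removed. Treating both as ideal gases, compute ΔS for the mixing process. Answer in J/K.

ΔS_mix = 40.4 J/K

Mole fractions: x_A = 3.67/7.02 = 0.523, x_B = 0.477.
ΔS_mix = −R(n_A ln x_A + n_B ln x_B) = −8.314 × (3.67 ln 0.523 + 3.35 ln 0.477) = 40.4 J/K.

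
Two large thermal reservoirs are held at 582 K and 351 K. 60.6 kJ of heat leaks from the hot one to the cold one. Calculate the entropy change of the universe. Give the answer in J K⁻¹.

ΔS_total = 68.5 J/K

ΔS_hot = −Q/T_H = −60600/582 = -104.1 J/K and ΔS_cold = +Q/T_C = 60600/351 = 172.6 J/K.
ΔS_total = -104.1 + 172.6 = 68.5 J/K, positive as the second law requires.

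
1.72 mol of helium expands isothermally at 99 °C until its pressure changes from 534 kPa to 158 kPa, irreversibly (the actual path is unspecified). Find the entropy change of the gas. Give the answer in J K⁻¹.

Entropy is a state function, so ΔS_gas depends only on the end states.
For an isothermal ideal gas ΔS_gas = nR ln(P₁/P₂) = 1.72 × 8.314 × ln(534/158) = 17.4 J/K.

ΔS_gas = 17.4 J/K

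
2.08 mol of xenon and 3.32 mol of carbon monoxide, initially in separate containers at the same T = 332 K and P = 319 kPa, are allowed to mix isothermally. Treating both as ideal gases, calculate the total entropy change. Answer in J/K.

Mole fractions: x_A = 2.08/5.4 = 0.385, x_B = 0.615.
ΔS_mix = −R(n_A ln x_A + n_B ln x_B) = −8.314 × (2.08 ln 0.385 + 3.32 ln 0.615) = 29.9 J/K.

ΔS_mix = 29.9 J/K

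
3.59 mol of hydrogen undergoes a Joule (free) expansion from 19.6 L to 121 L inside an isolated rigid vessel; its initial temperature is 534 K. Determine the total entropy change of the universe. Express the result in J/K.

ΔS_universe = 54.3 J/K

No heat is exchanged and no work is done, so the ideal-gas temperature stays constant.
Entropy is a state function; using a reversible isothermal path, ΔS_gas = nR ln(V₂/V₁) = 3.59 × 8.314 × ln(121/19.6) = 54.3 J/K.
The insulated surroundings exchange no heat, so ΔS_surr = 0 and ΔS_universe = ΔS_gas.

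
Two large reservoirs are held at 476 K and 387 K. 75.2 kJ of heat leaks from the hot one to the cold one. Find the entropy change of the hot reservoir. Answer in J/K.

The hot reservoir loses heat Q, so ΔS_hot = −Q/T_H = −75200/476 = -158 J/K.

ΔS_hot = -158 J/K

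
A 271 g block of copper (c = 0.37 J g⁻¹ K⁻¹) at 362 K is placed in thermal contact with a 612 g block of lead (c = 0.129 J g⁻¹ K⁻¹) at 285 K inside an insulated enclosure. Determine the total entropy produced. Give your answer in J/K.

Energy balance: T_f = (m₁c₁T₁ + m₂c₂T₂)/(m₁c₁ + m₂c₂) = 328.08 K.
ΔS₁ = m₁c₁ ln(T_f/T₁) = 100.27 × ln(328.08/362) = -9.8651 J/K.
ΔS₂ = m₂c₂ ln(T_f/T₂) = 78.948 × ln(328.08/285) = 11.113 J/K.
ΔS_total = -9.8651 + 11.113 = 1.25 J/K.

ΔS_total = 1.25 J/K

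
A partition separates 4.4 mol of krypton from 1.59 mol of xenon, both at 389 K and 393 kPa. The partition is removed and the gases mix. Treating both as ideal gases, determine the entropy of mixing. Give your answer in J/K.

ΔS_mix = 28.8 J/K

Mole fractions: x_A = 4.4/5.99 = 0.735, x_B = 0.265.
ΔS_mix = −R(n_A ln x_A + n_B ln x_B) = −8.314 × (4.4 ln 0.735 + 1.59 ln 0.265) = 28.8 J/K.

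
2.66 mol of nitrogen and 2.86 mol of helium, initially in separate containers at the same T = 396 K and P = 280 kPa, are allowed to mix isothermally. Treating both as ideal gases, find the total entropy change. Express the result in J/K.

Mole fractions: x_A = 2.66/5.52 = 0.482, x_B = 0.518.
ΔS_mix = −R(n_A ln x_A + n_B ln x_B) = −8.314 × (2.66 ln 0.482 + 2.86 ln 0.518) = 31.8 J/K.

ΔS_mix = 31.8 J/K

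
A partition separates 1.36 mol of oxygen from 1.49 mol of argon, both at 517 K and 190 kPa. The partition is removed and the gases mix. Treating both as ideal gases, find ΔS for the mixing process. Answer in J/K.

Mole fractions: x_A = 1.36/2.85 = 0.477, x_B = 0.523.
ΔS_mix = −R(n_A ln x_A + n_B ln x_B) = −8.314 × (1.36 ln 0.477 + 1.49 ln 0.523) = 16.4 J/K.

ΔS_mix = 16.4 J/K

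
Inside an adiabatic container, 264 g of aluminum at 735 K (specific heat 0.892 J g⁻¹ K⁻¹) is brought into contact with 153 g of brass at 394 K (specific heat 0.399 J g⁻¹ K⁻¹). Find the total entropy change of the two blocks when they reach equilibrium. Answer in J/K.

Energy balance: T_f = (m₁c₁T₁ + m₂c₂T₂)/(m₁c₁ + m₂c₂) = 664.8 K.
ΔS₁ = m₁c₁ ln(T_f/T₁) = 235.488 × ln(664.8/735) = -23.64 J/K.
ΔS₂ = m₂c₂ ln(T_f/T₂) = 61.047 × ln(664.8/394) = 31.94 J/K.
ΔS_total = -23.64 + 31.94 = 8.3 J/K.

ΔS_total = 8.3 J/K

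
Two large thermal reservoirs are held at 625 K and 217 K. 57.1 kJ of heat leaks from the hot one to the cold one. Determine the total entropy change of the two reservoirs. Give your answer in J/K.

ΔS_hot = −Q/T_H = −57100/625 = -91.36 J/K and ΔS_cold = +Q/T_C = 57100/217 = 263.1 J/K.
ΔS_total = -91.36 + 263.1 = 172 J/K, positive as the second law requires.

ΔS_total = 172 J/K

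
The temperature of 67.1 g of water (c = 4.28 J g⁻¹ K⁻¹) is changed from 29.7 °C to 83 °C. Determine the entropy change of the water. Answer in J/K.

ΔS = 46.6 J/K

In kelvin: T₁ = 302.85 K, T₂ = 356.15 K. ΔS = ∫dQ_rev/T = m c ln(T₂/T₁) = 67.1 × 4.28 × ln(356.15/302.85) = 46.6 J/K.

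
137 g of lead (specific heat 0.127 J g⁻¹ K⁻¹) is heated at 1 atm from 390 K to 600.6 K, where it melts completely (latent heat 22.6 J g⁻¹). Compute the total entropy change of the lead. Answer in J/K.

Warming step: ΔS₁ = m c ln(T_tr/T_i) = 137 × 0.127 × ln(600.6/390) = 7.513 J/K.
Phase change: ΔS₂ = +mL/T_tr = 137 × 22.6 / 600.6 = 5.155 J/K.
ΔS_total = (7.513) + (5.155) = 12.7 J/K.

ΔS = 12.7 J/K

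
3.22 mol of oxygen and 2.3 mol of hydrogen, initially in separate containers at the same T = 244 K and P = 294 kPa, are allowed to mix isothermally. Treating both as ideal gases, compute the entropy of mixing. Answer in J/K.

Mole fractions: x_A = 3.22/5.52 = 0.583, x_B = 0.417.
ΔS_mix = −R(n_A ln x_A + n_B ln x_B) = −8.314 × (3.22 ln 0.583 + 2.3 ln 0.417) = 31.2 J/K.

ΔS_mix = 31.2 J/K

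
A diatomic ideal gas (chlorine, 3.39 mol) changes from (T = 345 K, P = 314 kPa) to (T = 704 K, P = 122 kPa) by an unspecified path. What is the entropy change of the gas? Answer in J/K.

ΔS = nC_p ln(T₂/T₁) − nR ln(P₂/P₁), with C_p = 7R/2 = 29.1 J mol⁻¹ K⁻¹ for a diatomic ideal gas.
ΔS = 3.39 × [29.1 × ln(704/345) − 8.314 × ln(122/314)] = 97 J/K.

ΔS = 97 J/K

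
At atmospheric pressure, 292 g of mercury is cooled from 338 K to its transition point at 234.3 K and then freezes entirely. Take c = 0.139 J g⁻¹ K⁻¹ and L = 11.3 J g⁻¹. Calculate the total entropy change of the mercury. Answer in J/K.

Cooling step: ΔS₁ = m c ln(T_tr/T_i) = 292 × 0.139 × ln(234.3/338) = -14.873 J/K.
Phase change: ΔS₂ = −mL/T_tr = −292 × 11.3 / 234.3 = -14.083 J/K.
ΔS_total = (-14.873) + (-14.083) = -29 J/K.

ΔS = -29 J/K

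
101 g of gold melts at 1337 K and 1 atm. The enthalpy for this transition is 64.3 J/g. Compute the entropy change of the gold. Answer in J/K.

Heat absorbed by the substance: Q = mL = 101 × 64.3 = 6494.3 J.
At constant T, ΔS = Q_rev/T = 6494.3 / 1337 = 4.86 J/K.

ΔS = 4.86 J/K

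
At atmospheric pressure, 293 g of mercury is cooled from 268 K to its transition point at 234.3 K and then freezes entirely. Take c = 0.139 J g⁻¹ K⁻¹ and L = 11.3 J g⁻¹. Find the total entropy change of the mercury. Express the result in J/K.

ΔS = -19.6 J/K

Cooling step: ΔS₁ = m c ln(T_tr/T_i) = 293 × 0.139 × ln(234.3/268) = -5.473 J/K.
Phase change: ΔS₂ = −mL/T_tr = −293 × 11.3 / 234.3 = -14.13 J/K.
ΔS_total = (-5.473) + (-14.13) = -19.6 J/K.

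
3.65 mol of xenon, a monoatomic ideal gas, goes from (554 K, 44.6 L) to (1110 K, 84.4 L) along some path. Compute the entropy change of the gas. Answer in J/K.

Entropy is a state function: ΔS = nC_V ln(T₂/T₁) + nR ln(V₂/V₁), with C_V = 3R/2 = 12.47 J mol⁻¹ K⁻¹ for a monoatomic ideal gas.
ΔS = 3.65 × [12.47 × ln(1110/554) + 8.314 × ln(84.4/44.6)] = 51 J/K.

ΔS = 51 J/K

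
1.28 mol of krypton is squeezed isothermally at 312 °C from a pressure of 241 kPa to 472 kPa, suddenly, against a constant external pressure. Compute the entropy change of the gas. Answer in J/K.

Entropy is a state function, so ΔS_gas depends only on the end states.
For an isothermal ideal gas ΔS_gas = nR ln(P₁/P₂) = 1.28 × 8.314 × ln(241/472) = -7.15 J/K.

ΔS_gas = -7.15 J/K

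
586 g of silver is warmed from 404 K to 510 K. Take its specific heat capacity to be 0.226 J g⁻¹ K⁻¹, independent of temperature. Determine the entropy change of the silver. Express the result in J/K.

ΔS = 30.9 J/K

ΔS = ∫dQ_rev/T = m c ln(T₂/T₁) = 586 × 0.226 × ln(510/404) = 30.9 J/K.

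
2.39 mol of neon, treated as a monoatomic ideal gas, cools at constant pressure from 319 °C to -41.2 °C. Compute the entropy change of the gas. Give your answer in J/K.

ΔS = -46.6 J/K

In kelvin: T₁ = 592.15 K, T₂ = 231.95 K. At constant pressure, ΔS = nC_p ln(T₂/T₁) with C_p = 5R/2 = 20.79 J mol⁻¹ K⁻¹.
ΔS = 2.39 × 20.79 × ln(231.95/592.15) = -46.6 J/K.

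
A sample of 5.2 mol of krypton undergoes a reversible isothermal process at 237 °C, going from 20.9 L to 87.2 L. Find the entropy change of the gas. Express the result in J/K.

ΔS_gas = 61.8 J/K

For an isothermal ideal gas ΔS_gas = nR ln(V₂/V₁) = 5.2 × 8.314 × ln(87.2/20.9) = 61.8 J/K.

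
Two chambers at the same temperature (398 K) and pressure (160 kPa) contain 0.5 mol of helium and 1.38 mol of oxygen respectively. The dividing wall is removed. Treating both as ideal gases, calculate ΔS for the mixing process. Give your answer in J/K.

ΔS_mix = 9.05 J/K

Mole fractions: x_A = 0.5/1.88 = 0.266, x_B = 0.734.
ΔS_mix = −R(n_A ln x_A + n_B ln x_B) = −8.314 × (0.5 ln 0.266 + 1.38 ln 0.734) = 9.05 J/K.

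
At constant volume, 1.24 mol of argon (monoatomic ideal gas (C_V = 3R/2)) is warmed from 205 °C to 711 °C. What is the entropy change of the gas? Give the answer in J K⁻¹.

In kelvin: T₁ = 478.15 K, T₂ = 984.15 K. At constant volume, ΔS = nC_V ln(T₂/T₁) with C_V = 3R/2 = 12.47 J mol⁻¹ K⁻¹.
ΔS = 1.24 × 12.47 × ln(984.15/478.15) = 11.2 J/K.

ΔS = 11.2 J/K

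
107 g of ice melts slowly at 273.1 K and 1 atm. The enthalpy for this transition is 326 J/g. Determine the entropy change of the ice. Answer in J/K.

ΔS = 128 J/K

Heat absorbed by the substance: Q = mL = 107 × 326 = 34882 J.
At constant T, ΔS = Q_rev/T = 34882 / 273.1 = 128 J/K.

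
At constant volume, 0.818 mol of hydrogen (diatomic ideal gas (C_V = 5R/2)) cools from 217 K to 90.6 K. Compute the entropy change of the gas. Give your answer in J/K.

ΔS = -14.9 J/K

At constant volume, ΔS = nC_V ln(T₂/T₁) with C_V = 5R/2 = 20.79 J mol⁻¹ K⁻¹.
ΔS = 0.818 × 20.79 × ln(90.6/217) = -14.9 J/K.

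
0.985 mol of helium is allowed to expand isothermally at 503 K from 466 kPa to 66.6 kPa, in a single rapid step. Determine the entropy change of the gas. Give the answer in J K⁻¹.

Entropy is a state function, so ΔS_gas depends only on the end states.
For an isothermal ideal gas ΔS_gas = nR ln(P₁/P₂) = 0.985 × 8.314 × ln(466/66.6) = 15.9 J/K.

ΔS_gas = 15.9 J/K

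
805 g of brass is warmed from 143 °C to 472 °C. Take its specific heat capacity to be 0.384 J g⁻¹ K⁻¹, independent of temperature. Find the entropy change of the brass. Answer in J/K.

ΔS = 180 J/K

In kelvin: T₁ = 416.15 K, T₂ = 745.15 K. ΔS = ∫dQ_rev/T = m c ln(T₂/T₁) = 805 × 0.384 × ln(745.15/416.15) = 180 J/K.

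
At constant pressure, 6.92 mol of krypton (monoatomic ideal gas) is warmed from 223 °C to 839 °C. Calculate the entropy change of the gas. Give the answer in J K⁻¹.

ΔS = 116 J/K

In kelvin: T₁ = 496.15 K, T₂ = 1112.15 K. At constant pressure, ΔS = nC_p ln(T₂/T₁) with C_p = 5R/2 = 20.79 J mol⁻¹ K⁻¹.
ΔS = 6.92 × 20.79 × ln(1112.15/496.15) = 116 J/K.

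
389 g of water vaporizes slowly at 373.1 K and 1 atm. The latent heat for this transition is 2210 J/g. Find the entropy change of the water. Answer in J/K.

ΔS = 2300 J/K

Heat absorbed by the substance: Q = mL = 389 × 2210 = 859690 J.
At constant T, ΔS = Q_rev/T = 859690 / 373.1 = 2300 J/K.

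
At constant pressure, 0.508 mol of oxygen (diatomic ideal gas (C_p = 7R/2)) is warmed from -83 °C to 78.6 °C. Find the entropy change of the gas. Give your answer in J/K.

In kelvin: T₁ = 190.15 K, T₂ = 351.75 K. At constant pressure, ΔS = nC_p ln(T₂/T₁) with C_p = 7R/2 = 29.1 J mol⁻¹ K⁻¹.
ΔS = 0.508 × 29.1 × ln(351.75/190.15) = 9.09 J/K.

ΔS = 9.09 J/K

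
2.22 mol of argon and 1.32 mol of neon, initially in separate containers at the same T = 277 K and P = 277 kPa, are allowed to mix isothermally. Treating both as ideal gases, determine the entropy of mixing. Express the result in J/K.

ΔS_mix = 19.4 J/K

Mole fractions: x_A = 2.22/3.54 = 0.627, x_B = 0.373.
ΔS_mix = −R(n_A ln x_A + n_B ln x_B) = −8.314 × (2.22 ln 0.627 + 1.32 ln 0.373) = 19.4 J/K.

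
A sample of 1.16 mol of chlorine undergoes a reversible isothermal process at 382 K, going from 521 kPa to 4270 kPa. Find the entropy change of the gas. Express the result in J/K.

For an isothermal ideal gas ΔS_gas = nR ln(P₁/P₂) = 1.16 × 8.314 × ln(521/4270) = -20.3 J/K.

ΔS_gas = -20.3 J/K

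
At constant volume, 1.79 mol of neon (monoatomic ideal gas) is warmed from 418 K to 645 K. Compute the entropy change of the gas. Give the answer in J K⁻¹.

At constant volume, ΔS = nC_V ln(T₂/T₁) with C_V = 3R/2 = 12.47 J mol⁻¹ K⁻¹.
ΔS = 1.79 × 12.47 × ln(645/418) = 9.68 J/K.

ΔS = 9.68 J/K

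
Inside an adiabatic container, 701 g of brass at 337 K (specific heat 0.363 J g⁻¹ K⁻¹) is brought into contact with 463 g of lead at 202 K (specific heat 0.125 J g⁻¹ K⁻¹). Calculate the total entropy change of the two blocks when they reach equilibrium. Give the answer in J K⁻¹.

Energy balance: T_f = (m₁c₁T₁ + m₂c₂T₂)/(m₁c₁ + m₂c₂) = 311.99 K.
ΔS₁ = m₁c₁ ln(T_f/T₁) = 254.463 × ln(311.99/337) = -19.63 J/K.
ΔS₂ = m₂c₂ ln(T_f/T₂) = 57.875 × ln(311.99/202) = 25.16 J/K.
ΔS_total = -19.63 + 25.16 = 5.53 J/K.

ΔS_total = 5.53 J/K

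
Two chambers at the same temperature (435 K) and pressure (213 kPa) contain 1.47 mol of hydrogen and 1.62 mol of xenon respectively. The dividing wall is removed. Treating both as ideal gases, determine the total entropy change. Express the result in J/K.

ΔS_mix = 17.8 J/K

Mole fractions: x_A = 1.47/3.09 = 0.476, x_B = 0.524.
ΔS_mix = −R(n_A ln x_A + n_B ln x_B) = −8.314 × (1.47 ln 0.476 + 1.62 ln 0.524) = 17.8 J/K.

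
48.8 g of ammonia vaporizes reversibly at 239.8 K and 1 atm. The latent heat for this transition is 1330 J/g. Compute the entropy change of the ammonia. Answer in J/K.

Heat absorbed by the substance: Q = mL = 48.8 × 1330 = 64904 J.
At constant T, ΔS = Q_rev/T = 64904 / 239.8 = 271 J/K.

ΔS = 271 J/K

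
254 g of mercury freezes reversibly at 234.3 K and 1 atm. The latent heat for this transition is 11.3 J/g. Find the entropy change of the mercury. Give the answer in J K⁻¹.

ΔS = -12.3 J/K

Heat released by the substance: Q = −mL = −254 × 11.3 = −2870.2 J.
At constant T, ΔS = Q_rev/T = −2870.2 / 234.3 = -12.3 J/K.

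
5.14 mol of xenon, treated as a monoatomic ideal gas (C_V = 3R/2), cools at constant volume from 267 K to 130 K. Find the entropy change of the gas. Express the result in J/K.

ΔS = -46.1 J/K

At constant volume, ΔS = nC_V ln(T₂/T₁) with C_V = 3R/2 = 12.47 J mol⁻¹ K⁻¹.
ΔS = 5.14 × 12.47 × ln(130/267) = -46.1 J/K.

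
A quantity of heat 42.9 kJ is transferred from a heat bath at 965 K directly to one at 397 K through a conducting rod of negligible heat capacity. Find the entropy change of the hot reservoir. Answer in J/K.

The hot reservoir loses heat Q, so ΔS_hot = −Q/T_H = −42900/965 = -44.5 J/K.

ΔS_hot = -44.5 J/K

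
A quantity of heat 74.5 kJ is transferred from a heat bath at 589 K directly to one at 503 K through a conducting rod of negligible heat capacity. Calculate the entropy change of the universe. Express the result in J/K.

ΔS_hot = −Q/T_H = −74500/589 = -126.5 J/K and ΔS_cold = +Q/T_C = 74500/503 = 148.1 J/K.
ΔS_total = -126.5 + 148.1 = 21.6 J/K, positive as the second law requires.

ΔS_total = 21.6 J/K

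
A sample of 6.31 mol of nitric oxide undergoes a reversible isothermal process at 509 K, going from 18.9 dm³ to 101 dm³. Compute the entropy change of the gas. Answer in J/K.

ΔS_gas = 87.9 J/K

For an isothermal ideal gas ΔS_gas = nR ln(V₂/V₁) = 6.31 × 8.314 × ln(101/18.9) = 87.9 J/K.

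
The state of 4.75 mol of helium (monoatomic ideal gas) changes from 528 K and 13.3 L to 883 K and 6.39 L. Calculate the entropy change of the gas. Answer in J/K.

ΔS = 1.51 J/K

Entropy is a state function: ΔS = nC_V ln(T₂/T₁) + nR ln(V₂/V₁), with C_V = 3R/2 = 12.47 J mol⁻¹ K⁻¹ for a monoatomic ideal gas.
ΔS = 4.75 × [12.47 × ln(883/528) + 8.314 × ln(6.39/13.3)] = 1.51 J/K.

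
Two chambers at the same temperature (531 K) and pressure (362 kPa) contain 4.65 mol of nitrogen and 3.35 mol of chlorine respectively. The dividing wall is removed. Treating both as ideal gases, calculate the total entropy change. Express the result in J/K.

ΔS_mix = 45.2 J/K

Mole fractions: x_A = 4.65/8 = 0.581, x_B = 0.419.
ΔS_mix = −R(n_A ln x_A + n_B ln x_B) = −8.314 × (4.65 ln 0.581 + 3.35 ln 0.419) = 45.2 J/K.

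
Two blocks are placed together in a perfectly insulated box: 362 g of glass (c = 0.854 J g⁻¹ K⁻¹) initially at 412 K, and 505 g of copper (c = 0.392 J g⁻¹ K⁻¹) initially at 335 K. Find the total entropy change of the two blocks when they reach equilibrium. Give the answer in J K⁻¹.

ΔS_total = 2.54 J/K

Energy balance: T_f = (m₁c₁T₁ + m₂c₂T₂)/(m₁c₁ + m₂c₂) = 381.94 K.
ΔS₁ = m₁c₁ ln(T_f/T₁) = 309.148 × ln(381.94/412) = -23.42 J/K.
ΔS₂ = m₂c₂ ln(T_f/T₂) = 197.96 × ln(381.94/335) = 25.96 J/K.
ΔS_total = -23.42 + 25.96 = 2.54 J/K.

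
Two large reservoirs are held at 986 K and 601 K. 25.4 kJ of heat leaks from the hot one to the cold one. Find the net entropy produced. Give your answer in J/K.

ΔS_total = 16.5 J/K

ΔS_hot = −Q/T_H = −25400/986 = -25.76 J/K and ΔS_cold = +Q/T_C = 25400/601 = 42.26 J/K.
ΔS_total = -25.76 + 42.26 = 16.5 J/K, positive as the second law requires.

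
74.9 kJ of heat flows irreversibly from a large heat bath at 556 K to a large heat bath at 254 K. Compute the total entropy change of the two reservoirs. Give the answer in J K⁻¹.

ΔS_total = 160 J/K

ΔS_hot = −Q/T_H = −74900/556 = -134.7 J/K and ΔS_cold = +Q/T_C = 74900/254 = 294.9 J/K.
ΔS_total = -134.7 + 294.9 = 160 J/K, positive as the second law requires.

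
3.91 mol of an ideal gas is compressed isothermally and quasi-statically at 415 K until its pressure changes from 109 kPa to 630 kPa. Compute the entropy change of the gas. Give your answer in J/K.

For an isothermal ideal gas ΔS_gas = nR ln(P₁/P₂) = 3.91 × 8.314 × ln(109/630) = -57 J/K.

ΔS_gas = -57 J/K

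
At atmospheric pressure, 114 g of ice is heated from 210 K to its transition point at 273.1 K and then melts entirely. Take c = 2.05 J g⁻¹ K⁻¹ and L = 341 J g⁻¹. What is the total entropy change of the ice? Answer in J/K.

ΔS = 204 J/K

Warming step: ΔS₁ = m c ln(T_tr/T_i) = 114 × 2.05 × ln(273.1/210) = 61.4 J/K.
Phase change: ΔS₂ = +mL/T_tr = 114 × 341 / 273.1 = 142.3 J/K.
ΔS_total = (61.4) + (142.3) = 204 J/K.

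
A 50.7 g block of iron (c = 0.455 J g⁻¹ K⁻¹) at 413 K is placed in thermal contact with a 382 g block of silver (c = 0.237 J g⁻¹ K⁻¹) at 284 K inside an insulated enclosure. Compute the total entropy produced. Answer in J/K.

ΔS_total = 1.38 J/K

Energy balance: T_f = (m₁c₁T₁ + m₂c₂T₂)/(m₁c₁ + m₂c₂) = 310.2 K.
ΔS₁ = m₁c₁ ln(T_f/T₁) = 23.0685 × ln(310.2/413) = -6.6033 J/K.
ΔS₂ = m₂c₂ ln(T_f/T₂) = 90.534 × ln(310.2/284) = 7.9876 J/K.
ΔS_total = -6.6033 + 7.9876 = 1.38 J/K.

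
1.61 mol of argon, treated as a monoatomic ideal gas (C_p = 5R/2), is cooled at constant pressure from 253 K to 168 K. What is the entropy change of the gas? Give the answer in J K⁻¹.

ΔS = -13.7 J/K

At constant pressure, ΔS = nC_p ln(T₂/T₁) with C_p = 5R/2 = 20.79 J mol⁻¹ K⁻¹.
ΔS = 1.61 × 20.79 × ln(168/253) = -13.7 J/K.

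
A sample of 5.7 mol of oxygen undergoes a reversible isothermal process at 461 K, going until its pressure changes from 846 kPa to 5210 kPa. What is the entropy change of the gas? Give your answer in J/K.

For an isothermal ideal gas ΔS_gas = nR ln(P₁/P₂) = 5.7 × 8.314 × ln(846/5210) = -86.1 J/K.

ΔS_gas = -86.1 J/K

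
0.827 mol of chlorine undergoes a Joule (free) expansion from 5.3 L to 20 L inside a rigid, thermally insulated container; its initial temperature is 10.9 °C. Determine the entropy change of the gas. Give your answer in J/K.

For an ideal gas in free expansion Q = 0 and W = 0, so T is unchanged.
Entropy is a state function; using a reversible isothermal path, ΔS_gas = nR ln(V₂/V₁) = 0.827 × 8.314 × ln(20/5.3) = 9.13 J/K.

ΔS_gas = 9.13 J/K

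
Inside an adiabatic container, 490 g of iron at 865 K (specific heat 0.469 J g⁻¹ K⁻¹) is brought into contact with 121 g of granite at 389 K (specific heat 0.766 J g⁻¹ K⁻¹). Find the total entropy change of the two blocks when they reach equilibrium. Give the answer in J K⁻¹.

ΔS_total = 18.5 J/K

Energy balance: T_f = (m₁c₁T₁ + m₂c₂T₂)/(m₁c₁ + m₂c₂) = 728.2 K.
ΔS₁ = m₁c₁ ln(T_f/T₁) = 229.81 × ln(728.2/865) = -39.56 J/K.
ΔS₂ = m₂c₂ ln(T_f/T₂) = 92.686 × ln(728.2/389) = 58.11 J/K.
ΔS_total = -39.56 + 58.11 = 18.5 J/K.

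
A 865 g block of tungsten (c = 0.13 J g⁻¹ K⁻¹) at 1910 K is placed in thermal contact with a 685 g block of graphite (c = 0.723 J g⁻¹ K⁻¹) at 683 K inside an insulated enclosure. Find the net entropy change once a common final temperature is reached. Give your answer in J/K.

Energy balance: T_f = (m₁c₁T₁ + m₂c₂T₂)/(m₁c₁ + m₂c₂) = 910.04 K.
ΔS₁ = m₁c₁ ln(T_f/T₁) = 112.45 × ln(910.04/1910) = -83.366 J/K.
ΔS₂ = m₂c₂ ln(T_f/T₂) = 495.255 × ln(910.04/683) = 142.14 J/K.
ΔS_total = -83.366 + 142.14 = 58.8 J/K.

ΔS_total = 58.8 J/K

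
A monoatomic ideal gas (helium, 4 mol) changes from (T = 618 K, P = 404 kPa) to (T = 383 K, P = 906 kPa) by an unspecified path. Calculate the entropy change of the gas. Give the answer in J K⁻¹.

ΔS = -66.6 J/K

ΔS = nC_p ln(T₂/T₁) − nR ln(P₂/P₁), with C_p = 5R/2 = 20.79 J mol⁻¹ K⁻¹ for a monoatomic ideal gas.
ΔS = 4 × [20.79 × ln(383/618) − 8.314 × ln(906/404)] = -66.6 J/K.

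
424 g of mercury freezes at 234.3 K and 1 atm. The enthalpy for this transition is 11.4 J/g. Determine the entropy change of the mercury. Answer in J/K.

Heat released by the substance: Q = −mL = −424 × 11.4 = −4833.6 J.
At constant T, ΔS = Q_rev/T = −4833.6 / 234.3 = -20.6 J/K.

ΔS = -20.6 J/K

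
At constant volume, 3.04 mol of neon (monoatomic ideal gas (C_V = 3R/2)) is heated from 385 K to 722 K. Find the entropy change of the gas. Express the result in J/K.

At constant volume, ΔS = nC_V ln(T₂/T₁) with C_V = 3R/2 = 12.47 J mol⁻¹ K⁻¹.
ΔS = 3.04 × 12.47 × ln(722/385) = 23.8 J/K.

ΔS = 23.8 J/K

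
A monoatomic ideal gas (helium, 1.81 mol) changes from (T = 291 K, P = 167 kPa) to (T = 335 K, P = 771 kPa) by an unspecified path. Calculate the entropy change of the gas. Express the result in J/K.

ΔS = nC_p ln(T₂/T₁) − nR ln(P₂/P₁), with C_p = 5R/2 = 20.79 J mol⁻¹ K⁻¹ for a monoatomic ideal gas.
ΔS = 1.81 × [20.79 × ln(335/291) − 8.314 × ln(771/167)] = -17.7 J/K.

ΔS = -17.7 J/K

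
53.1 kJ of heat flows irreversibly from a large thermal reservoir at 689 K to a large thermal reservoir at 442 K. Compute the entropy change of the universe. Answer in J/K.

ΔS_hot = −Q/T_H = −53100/689 = -77.068 J/K and ΔS_cold = +Q/T_C = 53100/442 = 120.14 J/K.
ΔS_total = -77.068 + 120.14 = 43.1 J/K, positive as the second law requires.

ΔS_total = 43.1 J/K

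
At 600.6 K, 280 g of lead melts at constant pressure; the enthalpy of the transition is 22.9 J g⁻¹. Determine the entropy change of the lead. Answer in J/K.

ΔS = 10.7 J/K

Heat absorbed by the substance: Q = mL = 280 × 22.9 = 6412 J.
At constant T, ΔS = Q_rev/T = 6412 / 600.6 = 10.7 J/K.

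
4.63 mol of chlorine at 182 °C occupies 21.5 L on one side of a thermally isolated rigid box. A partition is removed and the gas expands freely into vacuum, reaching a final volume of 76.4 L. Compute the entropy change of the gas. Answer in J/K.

For an ideal gas in free expansion Q = 0 and W = 0, so T is unchanged.
Entropy is a state function; using a reversible isothermal path, ΔS_gas = nR ln(V₂/V₁) = 4.63 × 8.314 × ln(76.4/21.5) = 48.8 J/K.

ΔS_gas = 48.8 J/K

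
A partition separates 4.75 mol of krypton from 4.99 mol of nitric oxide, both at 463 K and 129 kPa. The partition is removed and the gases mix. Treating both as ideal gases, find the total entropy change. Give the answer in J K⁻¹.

Mole fractions: x_A = 4.75/9.74 = 0.488, x_B = 0.512.
ΔS_mix = −R(n_A ln x_A + n_B ln x_B) = −8.314 × (4.75 ln 0.488 + 4.99 ln 0.512) = 56.1 J/K.

ΔS_mix = 56.1 J/K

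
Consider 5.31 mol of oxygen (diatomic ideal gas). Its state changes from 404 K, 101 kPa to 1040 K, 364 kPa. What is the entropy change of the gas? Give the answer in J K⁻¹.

ΔS = 89.5 J/K

ΔS = nC_p ln(T₂/T₁) − nR ln(P₂/P₁), with C_p = 7R/2 = 29.1 J mol⁻¹ K⁻¹ for a diatomic ideal gas.
ΔS = 5.31 × [29.1 × ln(1040/404) − 8.314 × ln(364/101)] = 89.5 J/K.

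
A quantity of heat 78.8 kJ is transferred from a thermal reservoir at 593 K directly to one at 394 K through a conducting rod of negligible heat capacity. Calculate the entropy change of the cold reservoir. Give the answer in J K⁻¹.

The cold reservoir gains heat Q, so ΔS_cold = +Q/T_C = 78800/394 = 200 J/K.

ΔS_cold = 200 J/K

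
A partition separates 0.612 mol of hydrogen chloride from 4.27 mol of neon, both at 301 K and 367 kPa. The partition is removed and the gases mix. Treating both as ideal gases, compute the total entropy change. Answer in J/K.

ΔS_mix = 15.3 J/K

Mole fractions: x_A = 0.612/4.88 = 0.125, x_B = 0.875.
ΔS_mix = −R(n_A ln x_A + n_B ln x_B) = −8.314 × (0.612 ln 0.125 + 4.27 ln 0.875) = 15.3 J/K.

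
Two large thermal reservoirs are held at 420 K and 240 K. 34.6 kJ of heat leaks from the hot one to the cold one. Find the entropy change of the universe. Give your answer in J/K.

ΔS_total = 61.8 J/K

ΔS_hot = −Q/T_H = −34600/420 = -82.38 J/K and ΔS_cold = +Q/T_C = 34600/240 = 144.2 J/K.
ΔS_total = -82.38 + 144.2 = 61.8 J/K, positive as the second law requires.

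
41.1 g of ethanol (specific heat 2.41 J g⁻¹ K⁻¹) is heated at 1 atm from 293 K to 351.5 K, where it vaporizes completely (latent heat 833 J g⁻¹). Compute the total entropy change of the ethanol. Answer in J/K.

ΔS = 115 J/K

Warming step: ΔS₁ = m c ln(T_tr/T_i) = 41.1 × 2.41 × ln(351.5/293) = 18.03 J/K.
Phase change: ΔS₂ = +mL/T_tr = 41.1 × 833 / 351.5 = 97.4 J/K.
ΔS_total = (18.03) + (97.4) = 115 J/K.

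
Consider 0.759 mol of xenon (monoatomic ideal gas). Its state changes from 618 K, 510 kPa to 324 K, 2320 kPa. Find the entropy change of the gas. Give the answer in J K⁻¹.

ΔS = -19.7 J/K

ΔS = nC_p ln(T₂/T₁) − nR ln(P₂/P₁), with C_p = 5R/2 = 20.79 J mol⁻¹ K⁻¹ for a monoatomic ideal gas.
ΔS = 0.759 × [20.79 × ln(324/618) − 8.314 × ln(2320/510)] = -19.7 J/K.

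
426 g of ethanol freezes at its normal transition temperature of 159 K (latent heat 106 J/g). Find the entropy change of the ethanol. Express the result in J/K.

Heat released by the substance: Q = −mL = −426 × 106 = −45156 J.
At constant T, ΔS = Q_rev/T = −45156 / 159 = -284 J/K.

ΔS = -284 J/K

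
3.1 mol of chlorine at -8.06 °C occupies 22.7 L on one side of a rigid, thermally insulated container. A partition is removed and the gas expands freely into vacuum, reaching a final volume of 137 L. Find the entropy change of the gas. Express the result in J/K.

ΔS_gas = 46.3 J/K

For an ideal gas in free expansion Q = 0 and W = 0, so T is unchanged.
Entropy is a state function; using a reversible isothermal path, ΔS_gas = nR ln(V₂/V₁) = 3.1 × 8.314 × ln(137/22.7) = 46.3 J/K.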